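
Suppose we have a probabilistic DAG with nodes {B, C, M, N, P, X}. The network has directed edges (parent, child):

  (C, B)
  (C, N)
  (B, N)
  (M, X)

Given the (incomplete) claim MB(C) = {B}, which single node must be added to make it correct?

Ch(C) = {B, N}.
C's parents: none.
For each child, the remaining parents (spouses of C):
  B has no other parent.
  parents(N) \ {C} = {B}.
MB(C) = {B, N}.
Comparing with the claimed set, N is missing.

N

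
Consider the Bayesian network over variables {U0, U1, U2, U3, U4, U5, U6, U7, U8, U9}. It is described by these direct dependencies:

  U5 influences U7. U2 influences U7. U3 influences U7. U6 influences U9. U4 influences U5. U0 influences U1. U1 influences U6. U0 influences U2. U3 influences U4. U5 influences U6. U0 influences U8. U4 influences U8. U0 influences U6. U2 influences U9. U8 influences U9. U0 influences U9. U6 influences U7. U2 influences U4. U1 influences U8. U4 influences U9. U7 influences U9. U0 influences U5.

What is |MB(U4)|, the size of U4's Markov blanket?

Recall MB(v) = parents ∪ children ∪ spouses, where spouses are the other parents of v's children.
U4 has parents U2, U3.
Children of U4: U5, U8, U9.
Other parents of U4's children:
  U5's other parent is U0.
  parents(U8) \ {U4} = {U0, U1}.
  U9 also has parents U0, U2, U6, U7, U8.
MB(U4) = {U0, U1, U2, U3, U5, U6, U7, U8, U9}, which has 9 nodes.

9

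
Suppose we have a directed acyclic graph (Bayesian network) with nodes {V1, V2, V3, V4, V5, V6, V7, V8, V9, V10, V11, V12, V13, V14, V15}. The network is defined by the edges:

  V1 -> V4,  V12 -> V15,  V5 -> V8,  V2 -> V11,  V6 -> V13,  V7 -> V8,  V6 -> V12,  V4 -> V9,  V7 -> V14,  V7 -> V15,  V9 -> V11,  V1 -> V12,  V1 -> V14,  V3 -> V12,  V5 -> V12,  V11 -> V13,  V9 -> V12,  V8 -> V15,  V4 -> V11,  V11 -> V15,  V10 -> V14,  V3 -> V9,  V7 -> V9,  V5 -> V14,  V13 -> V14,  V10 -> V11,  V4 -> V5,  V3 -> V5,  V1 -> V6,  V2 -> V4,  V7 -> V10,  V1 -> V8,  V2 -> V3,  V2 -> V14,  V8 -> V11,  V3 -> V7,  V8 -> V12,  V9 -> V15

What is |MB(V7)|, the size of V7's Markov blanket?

Parents of V7: V3.
V7's children: V8, V9, V10, V14, V15.
Parents of each child, excluding V7:
  parents(V8) \ {V7} = {V1, V5}.
  V9's other parents are V3, V4.
  V10 has no other parent.
  parents(V14) \ {V7} = {V1, V2, V5, V10, V13}.
  V15 also has parents V8, V9, V11, V12.
MB(V7) = {V1, V2, V3, V4, V5, V8, V9, V10, V11, V12, V13, V14, V15}, which has 13 nodes.

13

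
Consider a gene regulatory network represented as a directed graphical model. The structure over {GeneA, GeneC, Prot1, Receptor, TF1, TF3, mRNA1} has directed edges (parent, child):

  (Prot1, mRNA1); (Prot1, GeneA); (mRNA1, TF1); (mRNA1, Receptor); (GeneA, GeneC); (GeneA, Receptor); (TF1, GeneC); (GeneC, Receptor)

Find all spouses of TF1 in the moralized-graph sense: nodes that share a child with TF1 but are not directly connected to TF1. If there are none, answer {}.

Children of TF1: GeneC.
  GeneC: GeneA
Excluding nodes already adjacent to TF1 (GeneC, mRNA1), the co-parent-only contribution is {GeneA}.

{GeneA}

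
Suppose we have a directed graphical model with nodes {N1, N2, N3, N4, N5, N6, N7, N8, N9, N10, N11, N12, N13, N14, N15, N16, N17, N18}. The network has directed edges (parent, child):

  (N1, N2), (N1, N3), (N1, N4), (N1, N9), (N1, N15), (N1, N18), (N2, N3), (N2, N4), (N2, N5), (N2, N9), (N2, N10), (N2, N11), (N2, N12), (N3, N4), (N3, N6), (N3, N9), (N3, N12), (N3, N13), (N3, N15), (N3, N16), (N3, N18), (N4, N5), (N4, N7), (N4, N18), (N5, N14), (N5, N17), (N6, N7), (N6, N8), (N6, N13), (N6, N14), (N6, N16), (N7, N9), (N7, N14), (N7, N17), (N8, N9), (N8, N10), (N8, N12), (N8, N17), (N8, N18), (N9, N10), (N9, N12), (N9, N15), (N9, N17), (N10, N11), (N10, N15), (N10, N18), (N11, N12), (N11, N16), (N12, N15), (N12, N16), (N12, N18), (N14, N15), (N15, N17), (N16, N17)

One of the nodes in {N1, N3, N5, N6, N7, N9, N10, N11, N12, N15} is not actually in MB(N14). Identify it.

N11

A node's Markov blanket = Pa ∪ Ch ∪ (parents of Ch other than the node itself).
N14's children: N15.
N14's parents: N5, N6, N7.
Co-parents of N14 (other parents of its children):
  N15's other parents are N1, N3, N9, N10, N12.
MB(N14) = {N1, N3, N5, N6, N7, N9, N10, N12, N15}.
N11 is neither a parent, child, nor co-parent of N14, so it does not belong.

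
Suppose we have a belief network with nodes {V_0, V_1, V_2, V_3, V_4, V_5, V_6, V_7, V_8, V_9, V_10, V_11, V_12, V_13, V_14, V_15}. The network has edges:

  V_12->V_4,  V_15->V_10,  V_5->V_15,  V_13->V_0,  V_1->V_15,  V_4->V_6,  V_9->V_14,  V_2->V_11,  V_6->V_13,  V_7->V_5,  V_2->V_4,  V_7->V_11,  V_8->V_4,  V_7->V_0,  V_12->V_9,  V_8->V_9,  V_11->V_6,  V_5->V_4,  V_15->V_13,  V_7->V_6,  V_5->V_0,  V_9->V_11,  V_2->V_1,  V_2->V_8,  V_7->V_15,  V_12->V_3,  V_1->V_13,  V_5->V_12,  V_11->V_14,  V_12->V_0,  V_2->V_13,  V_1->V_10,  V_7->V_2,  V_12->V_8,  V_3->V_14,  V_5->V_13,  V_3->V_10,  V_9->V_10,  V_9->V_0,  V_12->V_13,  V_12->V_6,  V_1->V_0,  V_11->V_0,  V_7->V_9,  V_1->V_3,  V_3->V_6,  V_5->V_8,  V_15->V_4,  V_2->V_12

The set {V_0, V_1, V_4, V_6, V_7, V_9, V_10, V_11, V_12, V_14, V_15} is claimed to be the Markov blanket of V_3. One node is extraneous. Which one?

Pa(V_3) = {V_1, V_12}.
V_3's children: V_6, V_10, V_14.
Parents of each child, excluding V_3:
  V_10 also has parents V_1, V_9, V_15.
  V_14's other parents are V_9, V_11.
  parents(V_6) \ {V_3} = {V_4, V_7, V_11, V_12}.
MB(V_3) = {V_1, V_4, V_6, V_7, V_9, V_10, V_11, V_12, V_14, V_15}.
V_0 is neither a parent, child, nor co-parent of V_3, so it does not belong.

V_0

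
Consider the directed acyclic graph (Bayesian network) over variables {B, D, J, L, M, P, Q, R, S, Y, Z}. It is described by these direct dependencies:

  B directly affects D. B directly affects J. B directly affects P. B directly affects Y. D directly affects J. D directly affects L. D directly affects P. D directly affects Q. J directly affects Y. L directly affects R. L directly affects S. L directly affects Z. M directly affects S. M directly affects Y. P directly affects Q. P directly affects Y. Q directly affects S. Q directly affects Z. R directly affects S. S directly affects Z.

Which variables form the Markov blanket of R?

{L, M, Q, S}

A node's Markov blanket = Pa ∪ Ch ∪ (parents of Ch other than the node itself).
R has parent L.
Children of R: S.
Parents of each child, excluding R:
  S also has parents L, M, Q.
Taking the union gives {L, M, Q, S}.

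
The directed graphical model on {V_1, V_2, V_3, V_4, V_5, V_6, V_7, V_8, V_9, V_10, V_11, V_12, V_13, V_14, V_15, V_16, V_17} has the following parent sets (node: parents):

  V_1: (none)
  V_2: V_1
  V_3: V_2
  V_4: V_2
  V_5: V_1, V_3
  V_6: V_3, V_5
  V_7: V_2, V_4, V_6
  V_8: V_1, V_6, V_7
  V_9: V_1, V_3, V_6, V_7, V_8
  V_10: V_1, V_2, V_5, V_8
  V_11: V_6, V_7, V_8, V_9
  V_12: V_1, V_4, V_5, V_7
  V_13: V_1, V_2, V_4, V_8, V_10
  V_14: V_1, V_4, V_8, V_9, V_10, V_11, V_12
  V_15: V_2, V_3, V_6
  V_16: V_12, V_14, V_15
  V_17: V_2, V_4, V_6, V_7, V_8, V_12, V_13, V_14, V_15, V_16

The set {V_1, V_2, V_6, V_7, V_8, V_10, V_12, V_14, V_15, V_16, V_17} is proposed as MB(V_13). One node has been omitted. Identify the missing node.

The Markov blanket of a node is its parents, its children, and the other parents of its children.
V_13 has parents V_1, V_2, V_4, V_8, V_10.
Ch(V_13) = {V_17}.
Other parents of V_13's children:
  parents(V_17) \ {V_13} = {V_2, V_4, V_6, V_7, V_8, V_12, V_14, V_15, V_16}.
MB(V_13) = {V_1, V_2, V_4, V_6, V_7, V_8, V_10, V_12, V_14, V_15, V_16, V_17}.
Comparing with the claimed set, V_4 is missing.

V_4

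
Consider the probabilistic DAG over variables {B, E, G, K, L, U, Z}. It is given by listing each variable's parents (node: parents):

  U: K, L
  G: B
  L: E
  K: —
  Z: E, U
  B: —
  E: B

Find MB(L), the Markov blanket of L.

Recall MB(v) = parents ∪ children ∪ spouses, where spouses are the other parents of v's children.
L's parents: E.
Ch(L) = {U}.
Co-parents of L (other parents of its children):
  U's other parent is K.
Union: {E} ∪ {U} ∪ {K} = {E, K, U}.

{E, K, U}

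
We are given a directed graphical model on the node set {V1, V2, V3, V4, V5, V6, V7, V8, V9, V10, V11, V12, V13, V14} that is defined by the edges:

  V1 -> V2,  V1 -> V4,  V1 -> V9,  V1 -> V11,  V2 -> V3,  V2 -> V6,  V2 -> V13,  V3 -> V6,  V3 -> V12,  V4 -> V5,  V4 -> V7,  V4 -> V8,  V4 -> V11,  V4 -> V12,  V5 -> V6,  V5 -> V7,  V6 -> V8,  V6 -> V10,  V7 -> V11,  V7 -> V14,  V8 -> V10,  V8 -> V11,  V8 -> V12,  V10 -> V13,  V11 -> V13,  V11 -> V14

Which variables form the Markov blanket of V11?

{V1, V2, V4, V7, V8, V10, V13, V14}

V11's parents: V1, V4, V7, V8.
Ch(V11) = {V13, V14}.
Parents of each child, excluding V11:
  V13's other parents are V2, V10.
  V14 also has parent V7.
MB(V11) = {V1, V2, V4, V7, V8, V10, V13, V14}.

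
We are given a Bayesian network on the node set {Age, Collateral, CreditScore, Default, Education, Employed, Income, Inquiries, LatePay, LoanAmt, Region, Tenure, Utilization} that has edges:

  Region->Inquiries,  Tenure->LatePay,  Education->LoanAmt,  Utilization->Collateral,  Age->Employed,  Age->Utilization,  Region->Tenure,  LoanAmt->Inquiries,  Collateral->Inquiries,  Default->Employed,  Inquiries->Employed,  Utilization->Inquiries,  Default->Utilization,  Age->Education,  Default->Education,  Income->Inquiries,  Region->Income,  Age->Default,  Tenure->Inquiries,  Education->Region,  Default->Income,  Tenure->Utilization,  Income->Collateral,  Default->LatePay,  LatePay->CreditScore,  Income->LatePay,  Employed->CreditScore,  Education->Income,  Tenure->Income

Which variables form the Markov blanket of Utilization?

{Age, Collateral, Default, Income, Inquiries, LoanAmt, Region, Tenure}

By definition, MB(Utilization) is built from Utilization's parents, Utilization's children, and the co-parents of Utilization.
Utilization's parents: Age, Default, Tenure.
Utilization has children Collateral, Inquiries.
Co-parents of Utilization (other parents of its children):
  Collateral's other parent is Income.
  Inquiries also has parents Collateral, Income, LoanAmt, Region, Tenure.
Union: {Age, Default, Tenure} ∪ {Collateral, Inquiries} ∪ {Collateral, Income, LoanAmt, Region, Tenure} = {Age, Collateral, Default, Income, Inquiries, LoanAmt, Region, Tenure}.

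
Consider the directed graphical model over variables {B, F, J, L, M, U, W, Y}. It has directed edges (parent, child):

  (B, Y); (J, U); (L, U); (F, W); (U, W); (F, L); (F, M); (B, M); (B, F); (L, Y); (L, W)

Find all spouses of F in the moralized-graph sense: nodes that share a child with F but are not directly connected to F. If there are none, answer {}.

Children of F: L, M, W.
  L: no additional parents.
  parents(M) \ {F} = {B}.
  parents(W) \ {F} = {L, U}.
Excluding nodes already adjacent to F (B, L, M, W), the co-parent-only contribution is {U}.

{U}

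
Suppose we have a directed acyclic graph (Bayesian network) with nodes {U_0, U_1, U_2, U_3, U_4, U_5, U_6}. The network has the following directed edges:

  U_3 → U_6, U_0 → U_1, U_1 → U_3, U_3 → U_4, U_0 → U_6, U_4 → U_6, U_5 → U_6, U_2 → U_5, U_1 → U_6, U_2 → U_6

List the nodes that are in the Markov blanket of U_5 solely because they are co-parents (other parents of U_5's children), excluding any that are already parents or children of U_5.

Children of U_5: U_6.
  parents(U_6) \ {U_5} = {U_0, U_1, U_2, U_3, U_4}.
Excluding nodes already adjacent to U_5 (U_2, U_6), the co-parent-only contribution is {U_0, U_1, U_3, U_4}.

{U_0, U_1, U_3, U_4}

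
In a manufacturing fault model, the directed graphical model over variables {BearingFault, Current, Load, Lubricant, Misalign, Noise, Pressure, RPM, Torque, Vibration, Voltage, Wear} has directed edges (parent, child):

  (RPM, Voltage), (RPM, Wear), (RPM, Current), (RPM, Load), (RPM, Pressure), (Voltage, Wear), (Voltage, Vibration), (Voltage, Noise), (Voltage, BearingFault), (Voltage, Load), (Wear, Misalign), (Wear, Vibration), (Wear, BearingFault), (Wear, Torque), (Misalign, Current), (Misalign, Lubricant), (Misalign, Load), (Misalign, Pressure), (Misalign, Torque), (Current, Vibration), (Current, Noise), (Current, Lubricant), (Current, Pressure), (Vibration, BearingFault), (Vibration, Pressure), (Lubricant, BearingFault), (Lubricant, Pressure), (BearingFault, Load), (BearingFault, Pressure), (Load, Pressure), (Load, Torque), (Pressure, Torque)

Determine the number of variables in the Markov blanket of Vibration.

The Markov blanket of a node is its parents, its children, and the other parents of its children.
Vibration's parents: Current, Voltage, Wear.
Children of Vibration: BearingFault, Pressure.
Parents of each child, excluding Vibration:
  BearingFault also has parents Lubricant, Voltage, Wear.
  Pressure also has parents BearingFault, Current, Load, Lubricant, Misalign, RPM.
MB(Vibration) = {BearingFault, Current, Load, Lubricant, Misalign, Pressure, RPM, Voltage, Wear}, which has 9 nodes.

9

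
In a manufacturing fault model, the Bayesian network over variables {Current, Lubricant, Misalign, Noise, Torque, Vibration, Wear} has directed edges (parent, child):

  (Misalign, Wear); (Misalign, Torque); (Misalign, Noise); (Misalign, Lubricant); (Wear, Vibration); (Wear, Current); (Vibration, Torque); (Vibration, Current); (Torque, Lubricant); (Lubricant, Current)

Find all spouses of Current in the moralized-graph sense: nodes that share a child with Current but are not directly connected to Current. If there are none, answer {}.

Current has no children, so it has no co-parents. The set is empty.

{}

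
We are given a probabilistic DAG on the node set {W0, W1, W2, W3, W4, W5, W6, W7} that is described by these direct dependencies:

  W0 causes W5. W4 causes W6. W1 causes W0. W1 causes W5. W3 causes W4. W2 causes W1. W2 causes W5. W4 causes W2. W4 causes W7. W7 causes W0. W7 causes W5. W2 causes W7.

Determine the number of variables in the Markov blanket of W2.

5

Ch(W2) = {W1, W5, W7}.
W2 has parent W4.
Co-parents of W2 (other parents of its children):
  W1: no additional parents.
  W7's other parent is W4.
  parents(W5) \ {W2} = {W0, W1, W7}.
MB(W2) = {W0, W1, W4, W5, W7}, which has 5 nodes.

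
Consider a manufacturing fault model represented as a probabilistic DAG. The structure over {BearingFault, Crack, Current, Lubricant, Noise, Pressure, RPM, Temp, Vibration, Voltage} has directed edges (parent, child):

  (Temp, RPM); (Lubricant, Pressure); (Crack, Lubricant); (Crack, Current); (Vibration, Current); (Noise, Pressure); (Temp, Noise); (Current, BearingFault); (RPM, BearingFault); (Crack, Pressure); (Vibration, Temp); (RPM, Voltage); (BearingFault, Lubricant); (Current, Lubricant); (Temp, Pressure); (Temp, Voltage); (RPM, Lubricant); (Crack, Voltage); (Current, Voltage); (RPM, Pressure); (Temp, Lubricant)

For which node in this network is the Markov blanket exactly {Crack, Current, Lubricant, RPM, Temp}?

BearingFault

The target node must have every member of {Crack, Current, Lubricant, RPM, Temp} as a parent, child, or co-parent, and no others.
Parents of BearingFault: Current, RPM; children: Lubricant; co-parents: Crack, Current, RPM, Temp.
These exactly cover the given set, so the node is BearingFault.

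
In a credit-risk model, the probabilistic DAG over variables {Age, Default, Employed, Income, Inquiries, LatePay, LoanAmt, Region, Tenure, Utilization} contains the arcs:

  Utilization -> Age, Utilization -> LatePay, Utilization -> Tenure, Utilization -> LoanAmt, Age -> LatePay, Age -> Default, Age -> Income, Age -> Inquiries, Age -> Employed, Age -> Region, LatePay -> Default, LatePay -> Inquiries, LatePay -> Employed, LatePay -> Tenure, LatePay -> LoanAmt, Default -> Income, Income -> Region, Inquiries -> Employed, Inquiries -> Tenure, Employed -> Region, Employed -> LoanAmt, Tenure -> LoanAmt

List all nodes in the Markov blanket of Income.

{Age, Default, Employed, Region}

By definition, MB(Income) is built from Income's parents, Income's children, and the co-parents of Income.
Income has parents Age, Default.
Income has child Region.
Parents of each child, excluding Income:
  parents(Region) \ {Income} = {Age, Employed}.
MB(Income) = {Age, Default, Employed, Region}.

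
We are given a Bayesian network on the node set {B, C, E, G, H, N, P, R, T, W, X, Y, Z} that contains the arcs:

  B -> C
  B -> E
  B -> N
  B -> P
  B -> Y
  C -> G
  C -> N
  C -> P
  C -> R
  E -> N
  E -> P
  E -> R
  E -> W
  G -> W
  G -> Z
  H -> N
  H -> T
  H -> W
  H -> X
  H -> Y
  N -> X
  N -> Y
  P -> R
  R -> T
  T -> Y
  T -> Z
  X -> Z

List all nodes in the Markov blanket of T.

T's parents: H, R.
T's children: Y, Z.
Co-parents of T (other parents of its children):
  Y also has parents B, H, N.
  parents(Z) \ {T} = {G, X}.
Union: {H, R} ∪ {Y, Z} ∪ {B, G, H, N, X} = {B, G, H, N, R, X, Y, Z}.

{B, G, H, N, R, X, Y, Z}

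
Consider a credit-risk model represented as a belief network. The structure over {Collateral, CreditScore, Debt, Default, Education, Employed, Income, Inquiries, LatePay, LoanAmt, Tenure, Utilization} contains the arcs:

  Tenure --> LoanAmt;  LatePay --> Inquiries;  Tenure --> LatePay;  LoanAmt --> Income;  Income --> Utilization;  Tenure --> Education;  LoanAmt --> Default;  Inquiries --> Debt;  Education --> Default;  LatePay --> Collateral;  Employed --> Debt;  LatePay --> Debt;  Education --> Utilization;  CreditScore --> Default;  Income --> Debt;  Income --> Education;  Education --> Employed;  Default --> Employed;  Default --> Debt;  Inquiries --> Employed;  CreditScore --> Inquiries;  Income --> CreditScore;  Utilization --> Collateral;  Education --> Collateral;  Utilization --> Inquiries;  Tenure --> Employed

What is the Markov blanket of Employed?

{Debt, Default, Education, Income, Inquiries, LatePay, Tenure}

A node's Markov blanket = Pa ∪ Ch ∪ (parents of Ch other than the node itself).
Employed's parents: Default, Education, Inquiries, Tenure.
Ch(Employed) = {Debt}.
For each child, the remaining parents (spouses of Employed):
  parents(Debt) \ {Employed} = {Default, Income, Inquiries, LatePay}.
Taking the union gives {Debt, Default, Education, Income, Inquiries, LatePay, Tenure}.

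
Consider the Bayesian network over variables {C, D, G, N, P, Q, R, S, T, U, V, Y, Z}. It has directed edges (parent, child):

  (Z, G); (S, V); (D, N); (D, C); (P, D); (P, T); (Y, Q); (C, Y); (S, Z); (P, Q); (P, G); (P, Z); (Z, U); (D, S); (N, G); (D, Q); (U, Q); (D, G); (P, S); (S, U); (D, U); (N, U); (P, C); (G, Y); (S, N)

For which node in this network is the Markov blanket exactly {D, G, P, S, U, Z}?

The target node must have every member of {D, G, P, S, U, Z} as a parent, child, or co-parent, and no others.
Parents of N: D, S; children: G, U; co-parents: D, P, S, Z.
These exactly cover the given set, so the node is N.

N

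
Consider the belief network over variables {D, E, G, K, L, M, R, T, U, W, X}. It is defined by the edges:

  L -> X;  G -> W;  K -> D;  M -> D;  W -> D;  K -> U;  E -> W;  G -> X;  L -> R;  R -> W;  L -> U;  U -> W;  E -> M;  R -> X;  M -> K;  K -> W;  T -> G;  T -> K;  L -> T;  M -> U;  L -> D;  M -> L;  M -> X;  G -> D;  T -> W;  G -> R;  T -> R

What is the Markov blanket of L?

L has parent M.
L has children D, R, T, U, X.
Co-parents of L (other parents of its children):
  T: —
  R: G, T
  U: K, M
  X: G, M, R
  D: G, K, M, W
So the Markov blanket of L is {D, G, K, M, R, T, U, W, X}.

{D, G, K, M, R, T, U, W, X}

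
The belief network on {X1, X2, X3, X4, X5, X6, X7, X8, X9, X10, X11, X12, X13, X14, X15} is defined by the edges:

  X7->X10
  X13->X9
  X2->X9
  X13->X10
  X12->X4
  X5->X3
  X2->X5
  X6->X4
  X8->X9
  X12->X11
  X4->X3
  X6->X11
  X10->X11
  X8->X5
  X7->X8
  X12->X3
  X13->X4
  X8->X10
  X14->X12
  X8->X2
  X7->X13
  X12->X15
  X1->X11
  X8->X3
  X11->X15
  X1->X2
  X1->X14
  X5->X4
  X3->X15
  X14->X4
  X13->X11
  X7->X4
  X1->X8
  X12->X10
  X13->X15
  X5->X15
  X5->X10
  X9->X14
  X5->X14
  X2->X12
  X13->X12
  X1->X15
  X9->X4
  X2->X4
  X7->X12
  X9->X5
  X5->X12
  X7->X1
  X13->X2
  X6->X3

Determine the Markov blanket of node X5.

Recall MB(v) = parents ∪ children ∪ spouses, where spouses are the other parents of v's children.
X5's children: X3, X4, X10, X12, X14, X15.
X5's parents: X2, X8, X9.
For each child, the remaining parents (spouses of X5):
  X14: X1, X9
  X12: X2, X7, X13, X14
  X4: X2, X6, X7, X9, X12, X13, X14
  X10: X7, X8, X12, X13
  X3: X4, X6, X8, X12
  X15: X1, X3, X11, X12, X13
Taking the union gives {X1, X2, X3, X4, X6, X7, X8, X9, X10, X11, X12, X13, X14, X15}.

{X1, X2, X3, X4, X6, X7, X8, X9, X10, X11, X12, X13, X14, X15}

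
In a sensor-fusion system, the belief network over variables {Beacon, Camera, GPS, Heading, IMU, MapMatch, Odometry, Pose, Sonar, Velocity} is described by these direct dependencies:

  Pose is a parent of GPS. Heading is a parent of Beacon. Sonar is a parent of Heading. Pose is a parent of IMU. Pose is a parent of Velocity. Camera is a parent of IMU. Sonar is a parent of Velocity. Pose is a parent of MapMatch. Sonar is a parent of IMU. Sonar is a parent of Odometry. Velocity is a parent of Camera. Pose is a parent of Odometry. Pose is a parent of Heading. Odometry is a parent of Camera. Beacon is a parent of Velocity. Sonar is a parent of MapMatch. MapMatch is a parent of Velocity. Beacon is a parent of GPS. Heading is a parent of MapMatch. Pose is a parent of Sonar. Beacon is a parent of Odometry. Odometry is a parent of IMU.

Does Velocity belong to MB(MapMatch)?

Velocity is a child of MapMatch.
So Velocity ∈ MB(MapMatch).

Yes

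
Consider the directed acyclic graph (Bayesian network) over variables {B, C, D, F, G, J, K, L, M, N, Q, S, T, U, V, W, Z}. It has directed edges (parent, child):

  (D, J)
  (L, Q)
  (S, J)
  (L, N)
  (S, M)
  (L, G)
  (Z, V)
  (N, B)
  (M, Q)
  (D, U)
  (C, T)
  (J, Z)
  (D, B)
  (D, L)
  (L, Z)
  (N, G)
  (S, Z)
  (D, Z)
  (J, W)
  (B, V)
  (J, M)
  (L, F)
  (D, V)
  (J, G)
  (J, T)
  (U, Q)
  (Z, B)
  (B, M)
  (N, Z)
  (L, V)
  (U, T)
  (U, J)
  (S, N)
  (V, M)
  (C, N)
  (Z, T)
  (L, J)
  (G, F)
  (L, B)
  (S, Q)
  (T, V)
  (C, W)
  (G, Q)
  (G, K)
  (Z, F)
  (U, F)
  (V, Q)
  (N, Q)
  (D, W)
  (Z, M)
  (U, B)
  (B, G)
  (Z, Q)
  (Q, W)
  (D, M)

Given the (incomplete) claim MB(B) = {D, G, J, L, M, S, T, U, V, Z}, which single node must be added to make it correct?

The Markov blanket of a node is its parents, its children, and the other parents of its children.
B has parents D, L, N, U, Z.
Children of B: G, M, V.
Parents of each child, excluding B:
  G: J, L, N
  V: D, L, T, Z
  M: D, J, S, V, Z
MB(B) = {D, G, J, L, M, N, S, T, U, V, Z}.
Comparing with the claimed set, N is missing.

N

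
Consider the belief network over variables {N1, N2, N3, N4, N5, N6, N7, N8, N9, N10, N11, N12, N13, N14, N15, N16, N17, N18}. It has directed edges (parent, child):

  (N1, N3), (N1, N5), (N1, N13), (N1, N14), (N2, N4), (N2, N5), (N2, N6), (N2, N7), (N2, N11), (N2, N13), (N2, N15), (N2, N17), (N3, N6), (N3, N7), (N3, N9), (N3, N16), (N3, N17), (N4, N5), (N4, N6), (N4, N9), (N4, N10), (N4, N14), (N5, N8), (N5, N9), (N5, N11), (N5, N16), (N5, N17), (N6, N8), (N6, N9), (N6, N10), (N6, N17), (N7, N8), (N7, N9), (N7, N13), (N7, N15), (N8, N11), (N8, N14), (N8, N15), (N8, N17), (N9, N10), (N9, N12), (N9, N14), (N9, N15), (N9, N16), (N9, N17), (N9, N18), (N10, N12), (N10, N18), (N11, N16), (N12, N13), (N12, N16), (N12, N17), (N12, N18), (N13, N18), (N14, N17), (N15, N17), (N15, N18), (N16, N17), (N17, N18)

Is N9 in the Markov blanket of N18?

N9 is a parent of N18.
So N9 ∈ MB(N18).

Yes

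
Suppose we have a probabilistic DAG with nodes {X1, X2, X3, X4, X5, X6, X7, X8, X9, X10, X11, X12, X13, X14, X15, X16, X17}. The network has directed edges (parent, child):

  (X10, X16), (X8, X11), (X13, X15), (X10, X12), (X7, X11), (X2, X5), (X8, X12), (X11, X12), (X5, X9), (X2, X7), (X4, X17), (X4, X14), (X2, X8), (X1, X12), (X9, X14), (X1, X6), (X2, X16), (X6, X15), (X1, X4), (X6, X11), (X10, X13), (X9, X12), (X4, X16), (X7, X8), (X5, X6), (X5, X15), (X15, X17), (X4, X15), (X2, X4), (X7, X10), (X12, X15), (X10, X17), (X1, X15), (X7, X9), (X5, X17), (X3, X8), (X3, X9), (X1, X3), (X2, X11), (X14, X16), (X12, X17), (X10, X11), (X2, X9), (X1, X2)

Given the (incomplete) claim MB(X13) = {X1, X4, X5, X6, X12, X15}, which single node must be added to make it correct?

X13's parents: X10.
X13's children: X15.
Co-parents of X13 (other parents of its children):
  parents(X15) \ {X13} = {X1, X4, X5, X6, X12}.
MB(X13) = {X1, X4, X5, X6, X10, X12, X15}.
Comparing with the claimed set, X10 is missing.

X10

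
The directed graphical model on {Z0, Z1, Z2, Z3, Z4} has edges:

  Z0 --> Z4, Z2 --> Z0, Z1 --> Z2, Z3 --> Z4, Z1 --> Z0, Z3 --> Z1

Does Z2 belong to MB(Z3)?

No

Z3 has no parents.
Z3 has children Z1, Z4.
For each child, the remaining parents (spouses of Z3):
  Z1: no additional parents.
  parents(Z4) \ {Z3} = {Z0}.
MB(Z3) = {Z0, Z1, Z4}; Z2 is not in this set.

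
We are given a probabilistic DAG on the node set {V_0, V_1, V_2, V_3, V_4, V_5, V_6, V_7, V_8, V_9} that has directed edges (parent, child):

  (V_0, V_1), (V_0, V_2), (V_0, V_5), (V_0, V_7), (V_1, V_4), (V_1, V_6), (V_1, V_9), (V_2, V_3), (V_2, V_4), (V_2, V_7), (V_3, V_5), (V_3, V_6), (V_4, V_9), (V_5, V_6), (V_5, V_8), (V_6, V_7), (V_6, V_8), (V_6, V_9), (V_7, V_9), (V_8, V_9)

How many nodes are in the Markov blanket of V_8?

6

By definition, MB(V_8) is built from V_8's parents, V_8's children, and the co-parents of V_8.
Ch(V_8) = {V_9}.
Parents of V_8: V_5, V_6.
Co-parents of V_8 (other parents of its children):
  V_9: V_1, V_4, V_6, V_7
MB(V_8) = {V_1, V_4, V_5, V_6, V_7, V_9}, which has 6 nodes.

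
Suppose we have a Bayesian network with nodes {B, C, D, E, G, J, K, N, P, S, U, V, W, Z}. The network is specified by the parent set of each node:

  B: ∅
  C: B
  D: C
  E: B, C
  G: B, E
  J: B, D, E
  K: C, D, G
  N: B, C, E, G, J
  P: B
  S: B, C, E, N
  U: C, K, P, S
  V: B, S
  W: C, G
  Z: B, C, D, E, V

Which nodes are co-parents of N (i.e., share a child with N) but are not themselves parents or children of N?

{}

Children of N: S.
  parents(S) \ {N} = {B, C, E}.
Excluding nodes already adjacent to N (B, C, E, G, J, S), the co-parent-only contribution is {}.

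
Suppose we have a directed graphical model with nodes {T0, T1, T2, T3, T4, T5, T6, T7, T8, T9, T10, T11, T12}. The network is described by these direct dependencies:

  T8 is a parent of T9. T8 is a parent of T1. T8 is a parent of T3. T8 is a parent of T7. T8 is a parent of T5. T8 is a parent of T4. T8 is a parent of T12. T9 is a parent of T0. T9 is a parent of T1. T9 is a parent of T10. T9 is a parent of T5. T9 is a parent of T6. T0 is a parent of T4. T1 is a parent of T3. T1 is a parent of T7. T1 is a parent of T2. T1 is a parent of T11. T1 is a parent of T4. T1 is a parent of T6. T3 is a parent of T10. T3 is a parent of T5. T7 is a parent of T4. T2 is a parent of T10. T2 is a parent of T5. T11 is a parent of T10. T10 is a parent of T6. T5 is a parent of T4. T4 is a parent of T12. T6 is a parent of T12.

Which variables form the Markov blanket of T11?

Parents of T11: T1.
T11 has child T10.
For each child, the remaining parents (spouses of T11):
  T10 also has parents T2, T3, T9.
Union: {T1} ∪ {T10} ∪ {T2, T3, T9} = {T1, T2, T3, T9, T10}.

{T1, T2, T3, T9, T10}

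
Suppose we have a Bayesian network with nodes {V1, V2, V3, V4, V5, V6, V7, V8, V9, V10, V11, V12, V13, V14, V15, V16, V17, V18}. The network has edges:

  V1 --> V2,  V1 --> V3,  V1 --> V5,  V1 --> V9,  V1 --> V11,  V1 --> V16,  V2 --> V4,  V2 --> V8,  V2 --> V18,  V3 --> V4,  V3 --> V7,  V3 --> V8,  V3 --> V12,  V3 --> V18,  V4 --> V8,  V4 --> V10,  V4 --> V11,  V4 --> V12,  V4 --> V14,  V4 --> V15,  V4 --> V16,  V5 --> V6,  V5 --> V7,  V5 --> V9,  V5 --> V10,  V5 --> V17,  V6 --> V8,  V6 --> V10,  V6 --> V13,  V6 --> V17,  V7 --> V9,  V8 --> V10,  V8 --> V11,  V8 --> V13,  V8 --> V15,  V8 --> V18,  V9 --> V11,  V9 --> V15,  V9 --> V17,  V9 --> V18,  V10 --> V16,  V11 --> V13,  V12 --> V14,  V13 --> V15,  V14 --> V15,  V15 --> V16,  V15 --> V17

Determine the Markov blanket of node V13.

By definition, MB(V13) is built from V13's parents, V13's children, and the co-parents of V13.
Pa(V13) = {V6, V8, V11}.
V13 has child V15.
For each child, the remaining parents (spouses of V13):
  V15: V4, V8, V9, V14
Union: {V6, V8, V11} ∪ {V15} ∪ {V4, V8, V9, V14} = {V4, V6, V8, V9, V11, V14, V15}.

{V4, V6, V8, V9, V11, V14, V15}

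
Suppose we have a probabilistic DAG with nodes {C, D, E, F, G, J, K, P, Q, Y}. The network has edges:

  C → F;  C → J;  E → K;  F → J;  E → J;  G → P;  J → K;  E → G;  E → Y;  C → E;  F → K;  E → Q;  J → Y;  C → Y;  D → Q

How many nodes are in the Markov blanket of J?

The Markov blanket of a node is its parents, its children, and the other parents of its children.
Parents of J: C, E, F.
J has children K, Y.
For each child, the remaining parents (spouses of J):
  K also has parents E, F.
  Y also has parents C, E.
MB(J) = {C, E, F, K, Y}, which has 5 nodes.

5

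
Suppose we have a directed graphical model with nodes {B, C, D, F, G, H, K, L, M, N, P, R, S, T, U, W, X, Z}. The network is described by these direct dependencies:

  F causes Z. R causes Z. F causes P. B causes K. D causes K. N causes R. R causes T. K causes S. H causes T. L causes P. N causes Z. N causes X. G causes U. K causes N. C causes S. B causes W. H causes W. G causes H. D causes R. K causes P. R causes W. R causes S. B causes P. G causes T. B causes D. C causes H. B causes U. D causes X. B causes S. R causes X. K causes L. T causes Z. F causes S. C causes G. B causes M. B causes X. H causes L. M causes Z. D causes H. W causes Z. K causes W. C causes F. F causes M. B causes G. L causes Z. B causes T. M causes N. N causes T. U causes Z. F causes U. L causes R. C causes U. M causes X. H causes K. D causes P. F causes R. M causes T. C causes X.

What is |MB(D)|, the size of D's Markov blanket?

Parents of D: B.
D's children: H, K, P, R, X.
Other parents of D's children:
  H also has parents C, G.
  K's other parents are B, H.
  P also has parents B, F, K, L.
  R also has parents F, L, N.
  X's other parents are B, C, M, N, R.
MB(D) = {B, C, F, G, H, K, L, M, N, P, R, X}, which has 12 nodes.

12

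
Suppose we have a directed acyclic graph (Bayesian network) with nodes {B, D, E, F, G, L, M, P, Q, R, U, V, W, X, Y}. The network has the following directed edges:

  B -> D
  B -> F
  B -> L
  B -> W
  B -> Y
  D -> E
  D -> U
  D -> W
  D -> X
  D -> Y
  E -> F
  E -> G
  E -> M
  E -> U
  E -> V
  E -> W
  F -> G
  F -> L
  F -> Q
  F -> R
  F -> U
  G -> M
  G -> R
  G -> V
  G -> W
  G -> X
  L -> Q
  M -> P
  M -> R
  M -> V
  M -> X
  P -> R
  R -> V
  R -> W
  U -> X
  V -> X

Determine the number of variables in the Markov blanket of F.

Ch(F) = {G, L, Q, R, U}.
F has parents B, E.
Co-parents of F (other parents of its children):
  G also has parent E.
  L also has parent B.
  Q also has parent L.
  R also has parents G, M, P.
  parents(U) \ {F} = {D, E}.
MB(F) = {B, D, E, G, L, M, P, Q, R, U}, which has 10 nodes.

10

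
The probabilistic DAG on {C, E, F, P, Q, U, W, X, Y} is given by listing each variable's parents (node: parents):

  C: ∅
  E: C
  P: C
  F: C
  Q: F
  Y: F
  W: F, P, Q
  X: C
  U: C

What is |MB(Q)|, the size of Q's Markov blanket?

3

Q has parent F.
Ch(Q) = {W}.
For each child, the remaining parents (spouses of Q):
  W also has parents F, P.
MB(Q) = {F, P, W}, which has 3 nodes.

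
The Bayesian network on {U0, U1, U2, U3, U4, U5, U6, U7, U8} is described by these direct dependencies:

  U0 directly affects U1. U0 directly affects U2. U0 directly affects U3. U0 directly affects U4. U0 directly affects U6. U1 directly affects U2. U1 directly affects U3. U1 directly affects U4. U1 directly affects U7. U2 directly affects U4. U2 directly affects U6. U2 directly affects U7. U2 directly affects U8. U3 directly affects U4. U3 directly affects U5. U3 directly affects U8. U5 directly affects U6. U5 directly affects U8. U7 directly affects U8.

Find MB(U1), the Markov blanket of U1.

Parents of U1: U0.
Children of U1: U2, U3, U4, U7.
Co-parents of U1 (other parents of its children):
  parents(U2) \ {U1} = {U0}.
  U3's other parent is U0.
  parents(U4) \ {U1} = {U0, U2, U3}.
  U7 also has parent U2.
Taking the union gives {U0, U2, U3, U4, U7}.

{U0, U2, U3, U4, U7}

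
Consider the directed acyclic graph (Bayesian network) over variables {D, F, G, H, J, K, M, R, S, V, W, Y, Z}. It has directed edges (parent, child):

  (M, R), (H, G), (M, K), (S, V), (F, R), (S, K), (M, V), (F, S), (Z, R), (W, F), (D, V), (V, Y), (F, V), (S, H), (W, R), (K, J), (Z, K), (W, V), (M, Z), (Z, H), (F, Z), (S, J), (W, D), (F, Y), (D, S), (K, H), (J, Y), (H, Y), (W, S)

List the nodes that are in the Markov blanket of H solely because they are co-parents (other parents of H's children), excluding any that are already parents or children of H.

{F, J, V}

Children of H: G, Y.
  G: no additional parents.
  Y also has parents F, J, V.
Excluding nodes already adjacent to H (G, K, S, Y, Z), the co-parent-only contribution is {F, J, V}.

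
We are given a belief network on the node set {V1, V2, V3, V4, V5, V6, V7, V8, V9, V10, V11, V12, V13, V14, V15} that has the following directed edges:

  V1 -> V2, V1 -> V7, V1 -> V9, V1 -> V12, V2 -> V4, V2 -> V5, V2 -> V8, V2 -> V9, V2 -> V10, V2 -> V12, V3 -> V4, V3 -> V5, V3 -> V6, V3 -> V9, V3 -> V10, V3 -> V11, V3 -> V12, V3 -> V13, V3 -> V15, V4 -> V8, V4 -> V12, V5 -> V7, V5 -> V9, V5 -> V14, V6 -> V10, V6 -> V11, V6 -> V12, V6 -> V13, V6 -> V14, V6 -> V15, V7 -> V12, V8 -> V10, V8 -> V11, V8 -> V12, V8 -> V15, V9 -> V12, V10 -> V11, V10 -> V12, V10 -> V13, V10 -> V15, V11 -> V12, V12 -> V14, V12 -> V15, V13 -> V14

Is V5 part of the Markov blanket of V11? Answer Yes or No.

No

V11's parents: V3, V6, V8, V10.
V11's children: V12.
Other parents of V11's children:
  V12 also has parents V1, V2, V3, V4, V6, V7, V8, V9, V10.
MB(V11) = {V1, V2, V3, V4, V6, V7, V8, V9, V10, V12}; V5 is not in this set.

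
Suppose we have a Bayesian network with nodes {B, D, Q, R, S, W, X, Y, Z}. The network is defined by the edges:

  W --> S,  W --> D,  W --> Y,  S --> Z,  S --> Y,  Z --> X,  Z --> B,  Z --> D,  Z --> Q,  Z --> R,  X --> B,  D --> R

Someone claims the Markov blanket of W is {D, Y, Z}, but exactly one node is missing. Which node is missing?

Recall MB(v) = parents ∪ children ∪ spouses, where spouses are the other parents of v's children.
W has no parents.
Ch(W) = {D, S, Y}.
Other parents of W's children:
  S: no additional parents.
  D's other parent is Z.
  Y's other parent is S.
MB(W) = {D, S, Y, Z}.
Comparing with the claimed set, S is missing.

S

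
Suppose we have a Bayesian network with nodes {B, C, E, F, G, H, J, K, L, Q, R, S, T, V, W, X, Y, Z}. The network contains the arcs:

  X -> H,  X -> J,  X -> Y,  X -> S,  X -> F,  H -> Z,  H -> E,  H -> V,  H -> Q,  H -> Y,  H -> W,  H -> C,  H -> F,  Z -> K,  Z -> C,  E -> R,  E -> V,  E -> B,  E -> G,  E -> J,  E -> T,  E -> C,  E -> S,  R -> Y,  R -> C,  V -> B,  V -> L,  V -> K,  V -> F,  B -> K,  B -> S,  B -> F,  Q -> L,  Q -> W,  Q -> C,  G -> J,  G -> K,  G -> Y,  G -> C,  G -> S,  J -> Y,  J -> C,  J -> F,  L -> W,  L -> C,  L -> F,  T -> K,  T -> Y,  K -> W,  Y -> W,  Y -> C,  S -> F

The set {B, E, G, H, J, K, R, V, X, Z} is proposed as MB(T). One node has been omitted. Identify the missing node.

A node's Markov blanket = Pa ∪ Ch ∪ (parents of Ch other than the node itself).
T has parent E.
Ch(T) = {K, Y}.
Co-parents of T (other parents of its children):
  K: B, G, V, Z
  Y: G, H, J, R, X
MB(T) = {B, E, G, H, J, K, R, V, X, Y, Z}.
Comparing with the claimed set, Y is missing.

Y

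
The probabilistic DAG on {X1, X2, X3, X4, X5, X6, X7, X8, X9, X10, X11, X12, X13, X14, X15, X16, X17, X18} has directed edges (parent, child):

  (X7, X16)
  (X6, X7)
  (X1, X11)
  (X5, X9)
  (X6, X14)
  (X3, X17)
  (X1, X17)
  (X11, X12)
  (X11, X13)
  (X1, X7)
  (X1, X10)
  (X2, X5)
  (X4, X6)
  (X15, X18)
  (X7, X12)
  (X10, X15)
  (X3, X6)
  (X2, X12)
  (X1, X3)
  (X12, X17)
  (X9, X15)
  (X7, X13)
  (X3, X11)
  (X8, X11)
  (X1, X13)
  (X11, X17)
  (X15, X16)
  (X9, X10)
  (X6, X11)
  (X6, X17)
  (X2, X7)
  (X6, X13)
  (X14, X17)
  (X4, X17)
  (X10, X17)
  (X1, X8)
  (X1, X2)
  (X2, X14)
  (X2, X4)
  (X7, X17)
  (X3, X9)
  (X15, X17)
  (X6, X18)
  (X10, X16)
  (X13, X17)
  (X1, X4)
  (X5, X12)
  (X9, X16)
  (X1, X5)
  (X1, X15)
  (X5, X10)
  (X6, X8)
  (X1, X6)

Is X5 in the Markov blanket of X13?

No

A node's Markov blanket = Pa ∪ Ch ∪ (parents of Ch other than the node itself).
X13 has child X17.
Pa(X13) = {X1, X6, X7, X11}.
Other parents of X13's children:
  X17: X1, X3, X4, X6, X7, X10, X11, X12, X14, X15
MB(X13) = {X1, X3, X4, X6, X7, X10, X11, X12, X14, X15, X17}; X5 is not in this set.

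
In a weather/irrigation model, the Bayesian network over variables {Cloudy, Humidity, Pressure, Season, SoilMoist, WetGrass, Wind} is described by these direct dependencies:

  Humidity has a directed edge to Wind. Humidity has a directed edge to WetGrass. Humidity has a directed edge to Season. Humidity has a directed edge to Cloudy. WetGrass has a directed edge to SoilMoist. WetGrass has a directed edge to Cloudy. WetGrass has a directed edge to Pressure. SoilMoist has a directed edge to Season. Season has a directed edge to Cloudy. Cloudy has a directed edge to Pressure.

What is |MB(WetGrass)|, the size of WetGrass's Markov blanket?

The Markov blanket of a node is its parents, its children, and the other parents of its children.
WetGrass's parents: Humidity.
WetGrass has children Cloudy, Pressure, SoilMoist.
Parents of each child, excluding WetGrass:
  SoilMoist: —
  Cloudy: Humidity, Season
  Pressure: Cloudy
MB(WetGrass) = {Cloudy, Humidity, Pressure, Season, SoilMoist}, which has 5 nodes.

5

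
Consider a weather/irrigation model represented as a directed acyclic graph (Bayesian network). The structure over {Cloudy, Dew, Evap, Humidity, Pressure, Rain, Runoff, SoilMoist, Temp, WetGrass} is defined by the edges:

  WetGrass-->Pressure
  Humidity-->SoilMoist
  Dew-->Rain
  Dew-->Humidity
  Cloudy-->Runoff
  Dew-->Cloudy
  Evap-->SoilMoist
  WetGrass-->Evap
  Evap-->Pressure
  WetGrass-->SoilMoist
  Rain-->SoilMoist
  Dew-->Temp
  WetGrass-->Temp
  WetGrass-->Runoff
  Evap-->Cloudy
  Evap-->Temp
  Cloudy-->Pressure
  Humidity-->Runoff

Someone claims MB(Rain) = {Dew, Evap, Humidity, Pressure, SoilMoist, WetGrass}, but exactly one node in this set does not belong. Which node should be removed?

Pressure

By definition, MB(Rain) is built from Rain's parents, Rain's children, and the co-parents of Rain.
Rain has child SoilMoist.
Pa(Rain) = {Dew}.
For each child, the remaining parents (spouses of Rain):
  SoilMoist: Evap, Humidity, WetGrass
MB(Rain) = {Dew, Evap, Humidity, SoilMoist, WetGrass}.
Pressure is neither a parent, child, nor co-parent of Rain, so it does not belong.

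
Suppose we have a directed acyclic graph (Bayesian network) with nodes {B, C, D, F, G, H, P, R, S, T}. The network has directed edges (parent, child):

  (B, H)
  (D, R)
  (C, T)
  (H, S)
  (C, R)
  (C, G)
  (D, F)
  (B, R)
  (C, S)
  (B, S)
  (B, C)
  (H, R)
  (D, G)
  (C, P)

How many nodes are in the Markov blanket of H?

H has children R, S.
Pa(H) = {B}.
Co-parents of H (other parents of its children):
  R: B, C, D
  S: B, C
MB(H) = {B, C, D, R, S}, which has 5 nodes.

5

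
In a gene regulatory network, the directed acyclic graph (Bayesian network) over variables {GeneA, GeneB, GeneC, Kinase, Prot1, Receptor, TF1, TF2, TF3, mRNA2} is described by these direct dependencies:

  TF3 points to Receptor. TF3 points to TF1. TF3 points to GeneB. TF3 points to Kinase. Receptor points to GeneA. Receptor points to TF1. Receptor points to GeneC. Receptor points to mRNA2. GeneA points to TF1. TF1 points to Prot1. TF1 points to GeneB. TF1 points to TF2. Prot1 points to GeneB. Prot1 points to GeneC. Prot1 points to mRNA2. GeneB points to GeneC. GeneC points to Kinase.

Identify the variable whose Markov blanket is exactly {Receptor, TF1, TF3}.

The target node must have every member of {Receptor, TF1, TF3} as a parent, child, or co-parent, and no others.
Parents of GeneA: Receptor; children: TF1; co-parents: Receptor, TF3.
These exactly cover the given set, so the node is GeneA.

GeneA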